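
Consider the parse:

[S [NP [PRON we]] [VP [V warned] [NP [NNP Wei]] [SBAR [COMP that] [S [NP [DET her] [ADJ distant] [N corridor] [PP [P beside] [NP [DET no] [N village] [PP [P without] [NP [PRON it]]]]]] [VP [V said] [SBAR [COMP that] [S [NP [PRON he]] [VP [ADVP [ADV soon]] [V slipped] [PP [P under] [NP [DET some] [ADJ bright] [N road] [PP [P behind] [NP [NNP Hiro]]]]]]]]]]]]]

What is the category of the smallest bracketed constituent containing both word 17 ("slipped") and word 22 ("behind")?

VP

The smallest bracket enclosing both words is [VP soon slipped under some bright road behind Hiro], so the label is VP.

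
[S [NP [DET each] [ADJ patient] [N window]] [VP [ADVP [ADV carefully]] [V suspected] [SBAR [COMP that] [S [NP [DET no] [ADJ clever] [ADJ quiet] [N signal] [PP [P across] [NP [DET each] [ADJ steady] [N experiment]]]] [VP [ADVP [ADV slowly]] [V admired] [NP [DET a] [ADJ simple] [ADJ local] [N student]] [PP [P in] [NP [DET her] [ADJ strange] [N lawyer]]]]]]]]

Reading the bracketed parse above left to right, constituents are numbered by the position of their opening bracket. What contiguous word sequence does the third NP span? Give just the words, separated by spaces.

each steady experiment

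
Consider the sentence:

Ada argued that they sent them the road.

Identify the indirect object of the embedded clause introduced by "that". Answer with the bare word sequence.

them

Within the embedded clause introduced by "that", the indirect object of "sent" is "them".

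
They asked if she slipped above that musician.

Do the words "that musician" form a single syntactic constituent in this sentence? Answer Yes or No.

Yes

"that musician" is exactly the noun phrase [NP that musician], a complete constituent.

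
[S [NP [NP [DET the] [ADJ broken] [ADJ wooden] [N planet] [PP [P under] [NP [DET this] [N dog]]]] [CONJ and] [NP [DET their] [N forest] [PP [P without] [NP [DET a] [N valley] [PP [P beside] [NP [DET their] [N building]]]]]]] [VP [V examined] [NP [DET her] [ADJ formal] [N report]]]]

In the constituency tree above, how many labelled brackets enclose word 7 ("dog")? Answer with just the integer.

6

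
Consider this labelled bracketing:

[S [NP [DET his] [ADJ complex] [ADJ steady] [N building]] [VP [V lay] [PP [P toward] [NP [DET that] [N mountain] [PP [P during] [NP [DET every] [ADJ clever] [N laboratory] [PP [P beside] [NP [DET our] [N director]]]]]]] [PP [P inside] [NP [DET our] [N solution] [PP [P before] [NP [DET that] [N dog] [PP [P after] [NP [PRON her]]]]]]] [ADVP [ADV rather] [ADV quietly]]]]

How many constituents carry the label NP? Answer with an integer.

7

Scanning left to right, an opening `[NP` appears at word positions 1, 7, 10, 14, 17, 20, 23 — 7 in total.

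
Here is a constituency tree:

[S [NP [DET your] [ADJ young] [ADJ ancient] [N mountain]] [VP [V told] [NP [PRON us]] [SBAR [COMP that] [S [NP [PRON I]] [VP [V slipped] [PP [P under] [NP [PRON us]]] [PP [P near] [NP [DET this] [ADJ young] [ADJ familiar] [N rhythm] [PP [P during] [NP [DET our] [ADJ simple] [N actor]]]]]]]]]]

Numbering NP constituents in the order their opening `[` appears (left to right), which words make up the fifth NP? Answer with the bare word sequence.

this young familiar rhythm during our simple actor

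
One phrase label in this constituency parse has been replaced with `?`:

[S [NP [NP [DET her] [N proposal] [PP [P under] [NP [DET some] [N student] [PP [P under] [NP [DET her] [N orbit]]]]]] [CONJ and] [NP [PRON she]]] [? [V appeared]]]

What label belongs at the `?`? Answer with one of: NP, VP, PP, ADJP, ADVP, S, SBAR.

VP

The `?` node immediately contains: V 'appeared'. That is the internal structure of a verb phrase, so the label is VP.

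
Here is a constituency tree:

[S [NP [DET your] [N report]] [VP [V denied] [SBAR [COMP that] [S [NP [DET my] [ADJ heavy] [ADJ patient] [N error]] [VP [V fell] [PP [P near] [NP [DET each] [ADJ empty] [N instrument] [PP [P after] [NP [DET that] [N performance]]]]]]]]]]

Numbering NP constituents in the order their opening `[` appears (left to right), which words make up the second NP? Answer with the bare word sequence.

my heavy patient error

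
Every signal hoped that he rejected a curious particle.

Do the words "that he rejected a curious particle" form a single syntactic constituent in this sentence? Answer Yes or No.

Yes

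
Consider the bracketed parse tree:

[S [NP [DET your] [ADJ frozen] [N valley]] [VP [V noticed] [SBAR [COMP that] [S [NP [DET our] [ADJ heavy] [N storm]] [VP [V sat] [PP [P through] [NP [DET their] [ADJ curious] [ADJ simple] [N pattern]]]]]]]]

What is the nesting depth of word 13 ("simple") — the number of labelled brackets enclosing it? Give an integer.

8

Counting open brackets not yet closed at "simple": [S [VP [SBAR [S [VP [PP [NP [ADJ = 8.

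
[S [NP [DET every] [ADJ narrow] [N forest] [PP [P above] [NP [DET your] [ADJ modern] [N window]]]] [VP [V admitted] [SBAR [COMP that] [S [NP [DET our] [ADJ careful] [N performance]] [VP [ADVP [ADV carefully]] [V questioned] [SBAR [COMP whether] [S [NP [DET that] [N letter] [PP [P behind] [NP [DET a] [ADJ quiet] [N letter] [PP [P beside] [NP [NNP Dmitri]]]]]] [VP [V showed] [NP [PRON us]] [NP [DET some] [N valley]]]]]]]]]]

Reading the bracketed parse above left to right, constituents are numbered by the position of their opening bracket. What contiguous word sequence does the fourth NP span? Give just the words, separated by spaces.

that letter behind a quiet letter beside Dmitri

The NP opening brackets appear, in order, over: "every narrow forest above your modern window"; "your modern window"; "our careful performance"; "that letter behind a quiet letter beside Dmitri"; "a quiet letter beside Dmitri"; "Dmitri"; "us"; "some valley". The fourth one spans "that letter behind a quiet letter beside Dmitri".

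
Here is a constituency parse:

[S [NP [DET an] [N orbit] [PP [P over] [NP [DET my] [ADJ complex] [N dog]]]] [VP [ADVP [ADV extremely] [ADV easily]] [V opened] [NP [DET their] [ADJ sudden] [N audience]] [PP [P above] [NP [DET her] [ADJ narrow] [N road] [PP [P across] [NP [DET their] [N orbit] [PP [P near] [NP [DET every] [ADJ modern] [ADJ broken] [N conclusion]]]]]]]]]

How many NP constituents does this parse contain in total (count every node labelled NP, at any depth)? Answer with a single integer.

Scanning left to right, an opening `[NP` appears at word positions 1, 4, 10, 14, 18, 21 — 6 in total.

6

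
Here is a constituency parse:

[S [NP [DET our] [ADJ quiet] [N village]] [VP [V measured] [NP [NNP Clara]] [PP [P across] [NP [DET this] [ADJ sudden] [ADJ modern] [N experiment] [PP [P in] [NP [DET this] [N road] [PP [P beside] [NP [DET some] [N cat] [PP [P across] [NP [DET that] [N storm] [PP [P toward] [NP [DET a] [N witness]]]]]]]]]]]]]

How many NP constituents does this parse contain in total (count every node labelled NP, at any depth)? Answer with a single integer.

7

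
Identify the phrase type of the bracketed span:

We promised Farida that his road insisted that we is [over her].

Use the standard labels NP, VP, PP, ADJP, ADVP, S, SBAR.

The bracketed span "over her" is headed by "over", making it a prepositional phrase (PP).

PP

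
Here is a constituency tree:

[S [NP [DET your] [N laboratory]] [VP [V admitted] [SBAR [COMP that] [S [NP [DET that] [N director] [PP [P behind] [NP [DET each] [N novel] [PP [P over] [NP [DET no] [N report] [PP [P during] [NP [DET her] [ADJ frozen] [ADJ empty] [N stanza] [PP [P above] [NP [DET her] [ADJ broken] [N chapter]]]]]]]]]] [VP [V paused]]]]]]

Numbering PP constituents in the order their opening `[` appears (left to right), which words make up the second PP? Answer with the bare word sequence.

over no report during her frozen empty stanza above her broken chapter

The PP opening brackets appear, in order, over: "behind each novel over no report during her frozen empty stanza above her broken chapter"; "over no report during her frozen empty stanza above her broken chapter"; "during her frozen empty stanza above her broken chapter"; "above her broken chapter". The second one spans "over no report during her frozen empty stanza above her broken chapter".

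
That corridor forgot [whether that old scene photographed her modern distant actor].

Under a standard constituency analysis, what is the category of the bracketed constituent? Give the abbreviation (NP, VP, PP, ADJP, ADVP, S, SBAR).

The span is built around the complementizer "whether" — a subordinate clause (SBAR).

SBAR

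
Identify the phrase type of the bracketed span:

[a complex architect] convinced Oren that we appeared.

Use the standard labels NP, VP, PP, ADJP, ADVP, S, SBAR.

The span is built around the noun "architect" — a noun phrase (NP).

NP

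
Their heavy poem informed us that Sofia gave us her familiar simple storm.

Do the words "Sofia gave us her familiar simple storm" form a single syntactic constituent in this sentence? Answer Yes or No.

Yes

The sequence corresponds to a single S node — the clause "Sofia gave us her familiar simple storm".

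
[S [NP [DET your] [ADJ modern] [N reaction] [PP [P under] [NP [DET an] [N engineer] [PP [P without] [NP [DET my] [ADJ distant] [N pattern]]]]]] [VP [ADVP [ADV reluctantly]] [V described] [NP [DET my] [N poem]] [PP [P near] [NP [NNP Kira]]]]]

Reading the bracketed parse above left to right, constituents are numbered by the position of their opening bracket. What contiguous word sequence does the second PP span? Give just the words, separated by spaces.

without my distant pattern

In left-to-right order the PP constituents are "under an engineer without my distant pattern"; "without my distant pattern"; "near Kira". Number 2 is "without my distant pattern".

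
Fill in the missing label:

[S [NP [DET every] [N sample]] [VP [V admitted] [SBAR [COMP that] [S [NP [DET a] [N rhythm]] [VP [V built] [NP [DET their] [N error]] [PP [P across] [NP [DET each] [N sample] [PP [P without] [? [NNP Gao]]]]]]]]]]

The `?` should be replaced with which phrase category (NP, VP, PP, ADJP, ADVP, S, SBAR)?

NP

A constituent whose immediate children are NNP 'Gao' is a noun phrase: NP.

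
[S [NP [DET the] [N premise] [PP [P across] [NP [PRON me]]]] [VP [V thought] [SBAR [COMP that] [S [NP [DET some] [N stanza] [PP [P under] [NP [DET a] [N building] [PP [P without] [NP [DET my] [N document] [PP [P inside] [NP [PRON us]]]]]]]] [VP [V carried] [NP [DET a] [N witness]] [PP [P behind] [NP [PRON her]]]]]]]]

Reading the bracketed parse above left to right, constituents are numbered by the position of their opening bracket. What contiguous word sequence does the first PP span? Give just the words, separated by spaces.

The PP opening brackets appear, in order, over: "across me"; "under a building without my document inside us"; "without my document inside us"; "inside us"; "behind her". The first one spans "across me".

across me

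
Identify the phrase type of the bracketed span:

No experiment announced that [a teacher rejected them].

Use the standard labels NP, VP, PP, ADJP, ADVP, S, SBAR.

The bracketed span "a teacher rejected them" is headed by "rejected", making it a clause (S).

S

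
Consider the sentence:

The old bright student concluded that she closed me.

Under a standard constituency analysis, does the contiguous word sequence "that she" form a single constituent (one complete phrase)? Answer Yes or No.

"that" belongs to the complementizer "that" while "she" belongs to the clause "she closed me"; a span that runs across that boundary is not a single phrase.

No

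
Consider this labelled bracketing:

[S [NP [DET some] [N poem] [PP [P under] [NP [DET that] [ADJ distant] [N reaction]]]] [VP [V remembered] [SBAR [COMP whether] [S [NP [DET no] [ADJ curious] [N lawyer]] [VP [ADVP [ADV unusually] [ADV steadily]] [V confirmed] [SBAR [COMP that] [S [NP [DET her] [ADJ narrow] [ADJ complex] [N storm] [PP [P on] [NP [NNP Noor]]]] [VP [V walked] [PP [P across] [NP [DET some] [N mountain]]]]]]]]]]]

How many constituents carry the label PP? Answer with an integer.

Listing each PP by its span: [PP under that distant reaction]; [PP on Noor]; [PP across some mountain] — that makes 3.

3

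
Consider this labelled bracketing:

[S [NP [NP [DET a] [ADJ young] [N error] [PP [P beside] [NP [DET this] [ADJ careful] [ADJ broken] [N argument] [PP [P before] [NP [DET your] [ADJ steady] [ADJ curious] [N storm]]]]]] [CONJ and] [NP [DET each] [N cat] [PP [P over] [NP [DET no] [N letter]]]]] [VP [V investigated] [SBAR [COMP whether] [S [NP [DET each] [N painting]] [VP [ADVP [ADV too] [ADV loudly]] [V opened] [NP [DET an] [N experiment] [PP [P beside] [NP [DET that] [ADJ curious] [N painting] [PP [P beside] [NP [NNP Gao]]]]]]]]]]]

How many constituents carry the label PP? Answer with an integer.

Listing each PP by its span: [PP beside this careful broken argument before your steady curious storm]; [PP before your steady curious storm]; [PP over no letter]; [PP beside that curious painting beside Gao]; [PP beside Gao] — that makes 5.

5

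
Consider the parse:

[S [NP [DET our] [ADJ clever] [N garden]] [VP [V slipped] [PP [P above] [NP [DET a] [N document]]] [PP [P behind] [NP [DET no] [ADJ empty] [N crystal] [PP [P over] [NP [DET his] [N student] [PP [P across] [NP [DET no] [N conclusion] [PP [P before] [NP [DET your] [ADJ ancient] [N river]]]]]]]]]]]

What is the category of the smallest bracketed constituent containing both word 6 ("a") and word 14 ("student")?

The smallest bracket enclosing both words is [VP slipped above a document behind no empty crystal over his student across no conclusion before your ancient river], so the label is VP.

VP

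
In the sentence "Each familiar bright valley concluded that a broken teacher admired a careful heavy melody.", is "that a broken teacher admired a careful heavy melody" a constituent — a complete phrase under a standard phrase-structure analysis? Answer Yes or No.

Yes

The sequence corresponds to a single SBAR node — the subordinate clause "that a broken teacher admired a careful heavy melody".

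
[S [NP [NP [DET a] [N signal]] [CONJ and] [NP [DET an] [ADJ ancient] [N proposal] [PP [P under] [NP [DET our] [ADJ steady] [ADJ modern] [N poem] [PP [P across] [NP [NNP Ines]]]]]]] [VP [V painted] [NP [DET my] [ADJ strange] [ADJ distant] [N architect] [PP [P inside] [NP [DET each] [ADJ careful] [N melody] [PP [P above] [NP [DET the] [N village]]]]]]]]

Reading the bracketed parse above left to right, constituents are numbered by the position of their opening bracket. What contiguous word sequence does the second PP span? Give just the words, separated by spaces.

across Ines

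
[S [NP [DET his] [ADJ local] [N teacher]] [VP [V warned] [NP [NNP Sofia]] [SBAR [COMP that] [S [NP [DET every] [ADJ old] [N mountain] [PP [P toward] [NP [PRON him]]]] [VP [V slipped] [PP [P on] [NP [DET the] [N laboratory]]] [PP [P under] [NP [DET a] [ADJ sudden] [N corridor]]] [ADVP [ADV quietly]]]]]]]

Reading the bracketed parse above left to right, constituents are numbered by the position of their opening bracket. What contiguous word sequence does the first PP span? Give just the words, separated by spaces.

In left-to-right order the PP constituents are "toward him"; "on the laboratory"; "under a sudden corridor". Number 1 is "toward him".

toward him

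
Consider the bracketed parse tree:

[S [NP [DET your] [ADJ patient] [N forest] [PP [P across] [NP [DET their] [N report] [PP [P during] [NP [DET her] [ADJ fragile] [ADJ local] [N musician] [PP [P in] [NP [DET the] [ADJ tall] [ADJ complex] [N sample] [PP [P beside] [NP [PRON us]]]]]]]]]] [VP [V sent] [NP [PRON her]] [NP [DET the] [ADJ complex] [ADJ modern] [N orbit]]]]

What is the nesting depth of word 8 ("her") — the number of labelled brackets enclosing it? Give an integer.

Counting open brackets not yet closed at "her": [S [NP [PP [NP [PP [NP [DET = 7.

7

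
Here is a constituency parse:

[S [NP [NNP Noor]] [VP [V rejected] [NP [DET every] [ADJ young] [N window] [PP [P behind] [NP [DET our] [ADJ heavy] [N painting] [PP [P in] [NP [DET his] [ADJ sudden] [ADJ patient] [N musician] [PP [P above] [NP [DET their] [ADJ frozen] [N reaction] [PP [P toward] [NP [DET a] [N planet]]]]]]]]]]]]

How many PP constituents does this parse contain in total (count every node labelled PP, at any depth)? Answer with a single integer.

4

Scanning left to right, an opening `[PP` appears at word positions 6, 10, 15, 19 — 4 in total.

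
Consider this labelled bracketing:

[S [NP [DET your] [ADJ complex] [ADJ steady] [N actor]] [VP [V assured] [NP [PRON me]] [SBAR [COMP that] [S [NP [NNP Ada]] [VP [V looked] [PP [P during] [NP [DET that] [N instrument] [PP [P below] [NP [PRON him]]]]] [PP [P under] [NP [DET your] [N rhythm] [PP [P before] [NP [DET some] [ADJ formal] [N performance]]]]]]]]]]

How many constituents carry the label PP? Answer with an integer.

The PP constituents are: [PP during that instrument below him]; [PP below him]; [PP under your rhythm before some formal performance]; [PP before some formal performance]. Total: 4.

4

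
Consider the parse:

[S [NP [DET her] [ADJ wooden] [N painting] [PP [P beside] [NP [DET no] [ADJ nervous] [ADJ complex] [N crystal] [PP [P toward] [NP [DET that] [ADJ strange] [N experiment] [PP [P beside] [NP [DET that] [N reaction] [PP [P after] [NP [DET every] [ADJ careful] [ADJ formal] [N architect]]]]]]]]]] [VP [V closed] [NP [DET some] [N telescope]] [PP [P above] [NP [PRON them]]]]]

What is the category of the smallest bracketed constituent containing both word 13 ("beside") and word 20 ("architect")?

PP

Both words fall inside [PP beside that reaction after every careful formal architect] (words 13–20), and no smaller constituent contains them both. Label: PP.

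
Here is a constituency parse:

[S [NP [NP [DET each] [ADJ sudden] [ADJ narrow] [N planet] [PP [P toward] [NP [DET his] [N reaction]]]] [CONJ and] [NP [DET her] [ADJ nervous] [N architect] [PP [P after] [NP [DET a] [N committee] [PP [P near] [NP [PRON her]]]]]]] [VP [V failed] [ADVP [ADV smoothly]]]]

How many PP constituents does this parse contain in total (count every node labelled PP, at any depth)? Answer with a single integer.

3

Scanning left to right, an opening `[PP` appears at word positions 5, 12, 15 — 3 in total.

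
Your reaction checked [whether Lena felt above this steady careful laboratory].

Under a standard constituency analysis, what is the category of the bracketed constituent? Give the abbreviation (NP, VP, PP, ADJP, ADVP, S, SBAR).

SBAR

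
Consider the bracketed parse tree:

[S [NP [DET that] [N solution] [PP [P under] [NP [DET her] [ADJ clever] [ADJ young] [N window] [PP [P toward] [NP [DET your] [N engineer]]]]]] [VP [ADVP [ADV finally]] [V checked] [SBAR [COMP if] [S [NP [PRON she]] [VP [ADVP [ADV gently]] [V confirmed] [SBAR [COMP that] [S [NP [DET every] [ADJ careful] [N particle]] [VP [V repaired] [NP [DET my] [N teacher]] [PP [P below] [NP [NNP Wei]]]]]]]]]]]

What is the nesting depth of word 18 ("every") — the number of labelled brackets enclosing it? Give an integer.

9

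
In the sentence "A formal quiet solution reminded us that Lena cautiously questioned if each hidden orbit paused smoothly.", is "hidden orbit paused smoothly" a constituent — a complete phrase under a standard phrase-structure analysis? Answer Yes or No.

No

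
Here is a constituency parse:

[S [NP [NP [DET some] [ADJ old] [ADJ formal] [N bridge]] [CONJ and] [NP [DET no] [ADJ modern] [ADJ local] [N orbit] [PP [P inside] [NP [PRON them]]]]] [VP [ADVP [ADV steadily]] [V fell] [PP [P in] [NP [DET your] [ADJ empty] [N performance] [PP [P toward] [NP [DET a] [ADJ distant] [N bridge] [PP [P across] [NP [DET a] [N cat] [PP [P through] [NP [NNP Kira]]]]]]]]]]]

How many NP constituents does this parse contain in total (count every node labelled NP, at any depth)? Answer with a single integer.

8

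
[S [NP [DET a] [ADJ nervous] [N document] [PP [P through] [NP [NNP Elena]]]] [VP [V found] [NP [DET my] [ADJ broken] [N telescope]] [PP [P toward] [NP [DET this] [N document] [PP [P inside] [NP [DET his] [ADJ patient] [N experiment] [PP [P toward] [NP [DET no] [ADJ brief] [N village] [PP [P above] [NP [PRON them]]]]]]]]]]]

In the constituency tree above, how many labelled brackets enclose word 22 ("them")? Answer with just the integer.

11

Counting open brackets not yet closed at "them": [S [VP [PP [NP [PP [NP [PP [NP [PP [NP [PRON = 11.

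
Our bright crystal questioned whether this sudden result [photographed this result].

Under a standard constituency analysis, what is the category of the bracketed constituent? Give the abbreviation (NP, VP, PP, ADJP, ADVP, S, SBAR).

VP

The bracketed span "photographed this result" is headed by "photographed", making it a verb phrase (VP).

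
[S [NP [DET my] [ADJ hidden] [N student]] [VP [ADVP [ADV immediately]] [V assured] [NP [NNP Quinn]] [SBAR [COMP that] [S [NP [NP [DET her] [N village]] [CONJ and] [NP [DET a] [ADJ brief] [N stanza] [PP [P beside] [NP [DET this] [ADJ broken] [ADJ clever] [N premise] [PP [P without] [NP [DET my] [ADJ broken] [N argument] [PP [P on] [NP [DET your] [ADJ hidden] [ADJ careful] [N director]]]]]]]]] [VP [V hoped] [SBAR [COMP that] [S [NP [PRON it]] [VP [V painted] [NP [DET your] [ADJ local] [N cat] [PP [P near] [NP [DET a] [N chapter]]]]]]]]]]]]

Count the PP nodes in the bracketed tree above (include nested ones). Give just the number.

Scanning left to right, an opening `[PP` appears at word positions 14, 19, 23, 35 — 4 in total.

4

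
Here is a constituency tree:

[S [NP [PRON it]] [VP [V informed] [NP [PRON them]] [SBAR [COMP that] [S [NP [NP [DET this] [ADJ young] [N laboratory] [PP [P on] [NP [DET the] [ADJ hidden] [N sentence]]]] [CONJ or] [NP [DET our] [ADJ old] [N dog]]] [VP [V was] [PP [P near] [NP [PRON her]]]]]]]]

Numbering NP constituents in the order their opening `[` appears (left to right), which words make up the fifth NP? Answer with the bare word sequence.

Opening `[NP` markers occur at word positions 1, 3, 5, 5, 9, 13, 18; the fifth of these opens the constituent [NP the hidden sentence].

the hidden sentence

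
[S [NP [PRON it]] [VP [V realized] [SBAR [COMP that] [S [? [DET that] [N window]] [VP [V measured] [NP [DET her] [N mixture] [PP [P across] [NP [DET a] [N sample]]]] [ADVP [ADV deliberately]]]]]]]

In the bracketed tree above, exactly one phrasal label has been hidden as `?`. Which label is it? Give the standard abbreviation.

The `?` node immediately contains: DET 'that', N 'window'. That is the internal structure of a noun phrase, so the label is NP.

NP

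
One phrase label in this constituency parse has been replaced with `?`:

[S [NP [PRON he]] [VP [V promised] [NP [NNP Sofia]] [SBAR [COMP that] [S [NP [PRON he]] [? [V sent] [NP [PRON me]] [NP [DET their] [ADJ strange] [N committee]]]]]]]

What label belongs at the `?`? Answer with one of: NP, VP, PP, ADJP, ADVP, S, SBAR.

Looking at what the `?` directly dominates — V 'sent', NP, NP — this is a verb phrase (VP).

VP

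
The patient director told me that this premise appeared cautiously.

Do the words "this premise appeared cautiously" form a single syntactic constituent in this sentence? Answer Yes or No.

These words form the whole clause headed by "appeared", so yes — one constituent.

Yes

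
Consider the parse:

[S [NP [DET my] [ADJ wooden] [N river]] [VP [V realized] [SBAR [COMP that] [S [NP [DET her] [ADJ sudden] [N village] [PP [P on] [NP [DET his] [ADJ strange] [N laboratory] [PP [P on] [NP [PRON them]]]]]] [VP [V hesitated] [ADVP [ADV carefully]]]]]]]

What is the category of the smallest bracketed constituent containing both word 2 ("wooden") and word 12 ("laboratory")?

S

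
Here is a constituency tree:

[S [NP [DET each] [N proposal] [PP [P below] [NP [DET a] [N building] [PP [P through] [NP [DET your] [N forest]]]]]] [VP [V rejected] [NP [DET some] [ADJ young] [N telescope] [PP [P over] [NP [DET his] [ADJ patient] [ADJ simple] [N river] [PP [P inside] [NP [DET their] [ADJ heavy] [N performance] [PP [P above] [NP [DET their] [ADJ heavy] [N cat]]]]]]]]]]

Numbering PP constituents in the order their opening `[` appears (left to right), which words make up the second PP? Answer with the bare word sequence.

through your forest

The PP opening brackets appear, in order, over: "below a building through your forest"; "through your forest"; "over his patient simple river inside their heavy performance above their heavy cat"; "inside their heavy performance above their heavy cat"; "above their heavy cat". The second one spans "through your forest".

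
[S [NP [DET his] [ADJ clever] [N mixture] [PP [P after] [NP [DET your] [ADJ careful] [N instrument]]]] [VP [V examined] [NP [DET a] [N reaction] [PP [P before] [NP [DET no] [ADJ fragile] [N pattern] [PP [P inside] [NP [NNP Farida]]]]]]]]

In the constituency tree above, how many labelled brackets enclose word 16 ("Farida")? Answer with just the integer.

8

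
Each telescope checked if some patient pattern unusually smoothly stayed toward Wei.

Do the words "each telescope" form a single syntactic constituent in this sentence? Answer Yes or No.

Yes

The sequence corresponds to a single NP node — the noun phrase "each telescope".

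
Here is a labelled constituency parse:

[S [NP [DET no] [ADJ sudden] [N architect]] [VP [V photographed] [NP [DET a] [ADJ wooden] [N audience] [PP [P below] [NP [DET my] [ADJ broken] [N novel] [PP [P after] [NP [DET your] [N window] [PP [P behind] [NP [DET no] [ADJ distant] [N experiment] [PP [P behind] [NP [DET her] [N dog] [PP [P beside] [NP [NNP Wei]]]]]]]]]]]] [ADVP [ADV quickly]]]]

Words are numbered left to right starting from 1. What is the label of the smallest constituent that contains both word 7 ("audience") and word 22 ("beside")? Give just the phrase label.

NP

Both words fall inside [NP a wooden audience below my broken novel after your window behind no distant experiment behind her dog beside Wei] (words 5–23), and no smaller constituent contains them both. Label: NP.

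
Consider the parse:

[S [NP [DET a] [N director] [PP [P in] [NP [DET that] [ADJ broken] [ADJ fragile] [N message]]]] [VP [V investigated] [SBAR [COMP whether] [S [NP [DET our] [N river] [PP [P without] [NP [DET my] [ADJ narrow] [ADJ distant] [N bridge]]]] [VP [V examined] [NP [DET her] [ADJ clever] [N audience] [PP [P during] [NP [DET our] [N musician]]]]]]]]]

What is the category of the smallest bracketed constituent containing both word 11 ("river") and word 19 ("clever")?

S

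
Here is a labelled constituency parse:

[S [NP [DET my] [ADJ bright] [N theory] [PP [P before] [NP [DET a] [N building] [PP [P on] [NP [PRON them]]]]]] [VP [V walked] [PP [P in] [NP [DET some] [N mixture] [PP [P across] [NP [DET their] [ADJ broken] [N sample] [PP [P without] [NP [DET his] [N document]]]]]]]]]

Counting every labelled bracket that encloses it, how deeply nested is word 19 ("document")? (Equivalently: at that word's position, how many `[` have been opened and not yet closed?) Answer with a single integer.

Path from the root down to the word: S → VP → PP → NP → PP → NP → PP → NP → N. That is 9 enclosing brackets.

9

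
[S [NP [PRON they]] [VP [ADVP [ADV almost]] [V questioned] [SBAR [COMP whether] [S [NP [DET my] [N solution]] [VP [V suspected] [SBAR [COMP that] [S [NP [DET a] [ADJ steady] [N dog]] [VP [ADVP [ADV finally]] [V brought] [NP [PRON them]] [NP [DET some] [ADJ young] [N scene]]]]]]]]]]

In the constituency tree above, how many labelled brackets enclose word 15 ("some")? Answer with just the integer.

10

Counting open brackets not yet closed at "some": [S [VP [SBAR [S [VP [SBAR [S [VP [NP [DET = 10.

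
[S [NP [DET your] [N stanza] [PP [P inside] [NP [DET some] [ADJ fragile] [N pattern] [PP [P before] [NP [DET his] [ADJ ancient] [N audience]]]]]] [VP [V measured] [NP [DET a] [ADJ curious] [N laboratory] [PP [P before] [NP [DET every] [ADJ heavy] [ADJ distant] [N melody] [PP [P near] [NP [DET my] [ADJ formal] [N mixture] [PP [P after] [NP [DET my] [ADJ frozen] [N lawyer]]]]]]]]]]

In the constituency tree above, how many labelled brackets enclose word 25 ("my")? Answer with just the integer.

10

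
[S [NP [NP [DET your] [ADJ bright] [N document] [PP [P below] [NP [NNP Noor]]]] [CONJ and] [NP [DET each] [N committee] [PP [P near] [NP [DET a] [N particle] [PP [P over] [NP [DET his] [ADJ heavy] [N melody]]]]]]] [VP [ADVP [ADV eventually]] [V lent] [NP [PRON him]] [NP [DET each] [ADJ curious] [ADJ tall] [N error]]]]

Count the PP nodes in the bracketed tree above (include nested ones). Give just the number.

Scanning left to right, an opening `[PP` appears at word positions 4, 9, 12 — 3 in total.

3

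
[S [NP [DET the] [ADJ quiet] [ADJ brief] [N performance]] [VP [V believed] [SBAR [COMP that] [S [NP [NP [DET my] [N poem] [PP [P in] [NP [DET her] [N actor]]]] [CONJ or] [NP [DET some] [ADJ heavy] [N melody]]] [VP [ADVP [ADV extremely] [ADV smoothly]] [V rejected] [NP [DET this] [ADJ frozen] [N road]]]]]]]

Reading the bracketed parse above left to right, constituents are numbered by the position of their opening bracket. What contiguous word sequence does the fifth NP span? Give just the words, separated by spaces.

some heavy melody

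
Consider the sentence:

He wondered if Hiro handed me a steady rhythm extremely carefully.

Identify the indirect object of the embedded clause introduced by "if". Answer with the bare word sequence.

The verb of the embedded clause introduced by "if" is "handed"; its indirect object is the NP "me".

me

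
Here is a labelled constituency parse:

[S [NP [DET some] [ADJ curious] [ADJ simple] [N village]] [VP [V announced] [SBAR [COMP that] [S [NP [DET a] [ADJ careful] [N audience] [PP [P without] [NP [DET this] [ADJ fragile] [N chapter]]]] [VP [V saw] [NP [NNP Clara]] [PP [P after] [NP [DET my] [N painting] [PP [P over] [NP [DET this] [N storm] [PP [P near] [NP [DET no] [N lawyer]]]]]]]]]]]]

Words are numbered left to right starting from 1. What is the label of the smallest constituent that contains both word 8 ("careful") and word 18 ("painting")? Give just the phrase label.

Both words fall inside [S a careful audience without this fragile chapter saw Clara after my painting over this storm near no lawyer] (words 7–24), and no smaller constituent contains them both. Label: S.

S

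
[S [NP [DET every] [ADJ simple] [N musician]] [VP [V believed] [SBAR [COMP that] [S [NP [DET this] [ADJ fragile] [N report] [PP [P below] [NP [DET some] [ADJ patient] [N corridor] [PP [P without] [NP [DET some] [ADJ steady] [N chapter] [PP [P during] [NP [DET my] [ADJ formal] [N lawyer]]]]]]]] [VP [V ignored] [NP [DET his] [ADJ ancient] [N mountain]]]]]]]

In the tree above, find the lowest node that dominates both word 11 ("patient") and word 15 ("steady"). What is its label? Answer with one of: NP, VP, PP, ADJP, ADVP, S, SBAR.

Word 11 lies under S → VP → SBAR → S → NP → PP → NP → ADJ; word 15 lies under S → VP → SBAR → S → NP → PP → NP → PP → NP → ADJ. The lowest shared node is the NP.

NP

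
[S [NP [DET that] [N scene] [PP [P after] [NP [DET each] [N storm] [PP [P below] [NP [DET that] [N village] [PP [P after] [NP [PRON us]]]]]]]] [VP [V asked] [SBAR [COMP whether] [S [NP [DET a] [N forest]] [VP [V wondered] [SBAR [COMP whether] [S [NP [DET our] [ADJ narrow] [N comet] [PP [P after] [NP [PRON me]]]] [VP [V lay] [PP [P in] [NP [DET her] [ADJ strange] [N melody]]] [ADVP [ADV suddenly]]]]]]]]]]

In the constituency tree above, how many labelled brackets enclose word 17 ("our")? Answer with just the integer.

The word sits inside DET, which is inside NP, inside S, inside SBAR, inside VP, inside S, inside SBAR, inside VP, inside S — 9 brackets in all.

9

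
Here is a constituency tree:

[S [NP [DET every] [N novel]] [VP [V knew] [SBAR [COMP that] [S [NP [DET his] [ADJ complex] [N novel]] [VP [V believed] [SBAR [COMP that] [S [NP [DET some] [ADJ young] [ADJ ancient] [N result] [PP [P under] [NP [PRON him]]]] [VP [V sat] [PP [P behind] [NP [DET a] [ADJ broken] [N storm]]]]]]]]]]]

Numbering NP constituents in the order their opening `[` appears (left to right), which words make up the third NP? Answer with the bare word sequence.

some young ancient result under him

Opening `[NP` markers occur at word positions 1, 5, 10, 15, 18; the third of these opens the constituent [NP some young ancient result under him].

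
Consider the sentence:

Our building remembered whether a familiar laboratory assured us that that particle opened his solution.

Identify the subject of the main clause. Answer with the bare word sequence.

our building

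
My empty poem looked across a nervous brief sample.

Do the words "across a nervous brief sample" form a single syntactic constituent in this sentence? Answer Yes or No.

Yes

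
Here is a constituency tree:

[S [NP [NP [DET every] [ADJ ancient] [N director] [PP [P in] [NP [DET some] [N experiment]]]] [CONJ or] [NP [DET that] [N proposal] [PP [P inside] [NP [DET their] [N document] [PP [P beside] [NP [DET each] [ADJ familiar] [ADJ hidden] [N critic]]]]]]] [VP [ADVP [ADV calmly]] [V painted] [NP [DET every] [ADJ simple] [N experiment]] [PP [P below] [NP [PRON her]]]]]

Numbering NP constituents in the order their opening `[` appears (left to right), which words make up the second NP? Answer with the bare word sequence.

The NP opening brackets appear, in order, over: "every ancient director in some experiment or that proposal inside their document beside each familiar hidden critic"; "every ancient director in some experiment"; "some experiment"; "that proposal inside their document beside each familiar hidden critic"; "their document beside each familiar hidden critic"; "each familiar hidden critic"; "every simple experiment"; "her". The second one spans "every ancient director in some experiment".

every ancient director in some experiment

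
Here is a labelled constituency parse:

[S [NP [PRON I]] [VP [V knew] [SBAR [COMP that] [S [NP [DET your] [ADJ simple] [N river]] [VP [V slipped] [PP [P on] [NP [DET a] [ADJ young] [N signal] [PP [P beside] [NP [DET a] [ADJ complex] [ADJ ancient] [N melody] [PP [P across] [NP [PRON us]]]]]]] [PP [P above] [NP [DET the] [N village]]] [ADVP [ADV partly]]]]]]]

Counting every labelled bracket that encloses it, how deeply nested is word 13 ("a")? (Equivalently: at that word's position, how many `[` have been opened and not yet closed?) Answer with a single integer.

10

Path from the root down to the word: S → VP → SBAR → S → VP → PP → NP → PP → NP → DET. That is 10 enclosing brackets.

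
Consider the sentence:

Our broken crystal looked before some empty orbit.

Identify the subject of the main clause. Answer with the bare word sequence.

our broken crystal

The subject of the main clause is the NP immediately before the verb "looked": "our broken crystal".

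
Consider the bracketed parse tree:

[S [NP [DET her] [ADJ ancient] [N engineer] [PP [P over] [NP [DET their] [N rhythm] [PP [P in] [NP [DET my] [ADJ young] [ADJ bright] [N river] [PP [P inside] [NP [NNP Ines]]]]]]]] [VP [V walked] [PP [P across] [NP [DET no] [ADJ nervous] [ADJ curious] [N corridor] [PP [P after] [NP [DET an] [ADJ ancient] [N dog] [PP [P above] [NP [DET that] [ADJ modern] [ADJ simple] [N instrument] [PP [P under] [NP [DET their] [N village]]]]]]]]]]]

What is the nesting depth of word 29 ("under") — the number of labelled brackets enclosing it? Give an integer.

10

The word sits inside P, which is inside PP, inside NP, inside PP, inside NP, inside PP, inside NP, inside PP, inside VP, inside S — 10 brackets in all.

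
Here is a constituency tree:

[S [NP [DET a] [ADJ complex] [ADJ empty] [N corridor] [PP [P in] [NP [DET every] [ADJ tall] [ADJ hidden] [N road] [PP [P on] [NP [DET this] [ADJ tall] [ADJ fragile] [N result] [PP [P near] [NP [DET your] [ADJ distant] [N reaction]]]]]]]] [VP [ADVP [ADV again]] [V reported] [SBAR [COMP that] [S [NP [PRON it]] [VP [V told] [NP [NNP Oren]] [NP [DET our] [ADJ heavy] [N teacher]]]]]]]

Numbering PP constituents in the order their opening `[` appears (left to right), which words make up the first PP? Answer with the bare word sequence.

in every tall hidden road on this tall fragile result near your distant reaction

In left-to-right order the PP constituents are "in every tall hidden road on this tall fragile result near your distant reaction"; "on this tall fragile result near your distant reaction"; "near your distant reaction". Number 1 is "in every tall hidden road on this tall fragile result near your distant reaction".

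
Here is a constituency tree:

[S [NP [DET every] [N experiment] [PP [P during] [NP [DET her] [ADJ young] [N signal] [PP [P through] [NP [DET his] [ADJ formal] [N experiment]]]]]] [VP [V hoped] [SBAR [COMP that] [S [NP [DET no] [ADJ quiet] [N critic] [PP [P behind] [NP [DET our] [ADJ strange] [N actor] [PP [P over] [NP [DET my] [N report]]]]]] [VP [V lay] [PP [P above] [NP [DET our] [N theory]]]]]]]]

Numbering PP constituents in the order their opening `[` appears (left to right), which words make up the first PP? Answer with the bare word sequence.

during her young signal through his formal experiment

Opening `[PP` markers occur at word positions 3, 7, 16, 20, 24; the first of these opens the constituent [PP during her young signal through his formal experiment].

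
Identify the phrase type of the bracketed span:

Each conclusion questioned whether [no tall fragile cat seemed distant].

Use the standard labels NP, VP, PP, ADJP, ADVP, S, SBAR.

"seemed" is the head of the bracketed span, so the span is a clause: S.

S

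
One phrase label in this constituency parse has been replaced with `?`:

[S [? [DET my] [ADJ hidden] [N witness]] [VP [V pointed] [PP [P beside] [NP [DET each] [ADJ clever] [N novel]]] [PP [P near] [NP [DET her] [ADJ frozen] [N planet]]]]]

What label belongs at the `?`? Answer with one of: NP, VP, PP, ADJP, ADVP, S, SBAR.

The `?` node immediately contains: DET 'my', ADJ 'hidden', N 'witness'. That is the internal structure of a noun phrase, so the label is NP.

NP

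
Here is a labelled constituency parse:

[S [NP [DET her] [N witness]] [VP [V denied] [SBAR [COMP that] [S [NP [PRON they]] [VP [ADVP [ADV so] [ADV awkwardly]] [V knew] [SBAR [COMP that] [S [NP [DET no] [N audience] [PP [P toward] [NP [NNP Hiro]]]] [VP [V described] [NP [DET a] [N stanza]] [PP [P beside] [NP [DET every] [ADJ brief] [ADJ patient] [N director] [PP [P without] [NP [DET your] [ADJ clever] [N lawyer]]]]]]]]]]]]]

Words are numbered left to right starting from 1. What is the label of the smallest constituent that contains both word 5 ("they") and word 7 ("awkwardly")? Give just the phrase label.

The smallest bracket enclosing both words is [S they so awkwardly knew that no audience toward Hiro described a stanza beside every brief patient director without your clever lawyer], so the label is S.

S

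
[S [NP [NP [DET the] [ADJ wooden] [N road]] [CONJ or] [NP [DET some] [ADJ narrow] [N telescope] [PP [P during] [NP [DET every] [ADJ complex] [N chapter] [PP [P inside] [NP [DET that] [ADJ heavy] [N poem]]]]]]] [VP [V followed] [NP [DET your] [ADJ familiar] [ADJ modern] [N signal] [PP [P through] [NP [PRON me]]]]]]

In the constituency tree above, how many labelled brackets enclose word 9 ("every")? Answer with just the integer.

6

Path from the root down to the word: S → NP → NP → PP → NP → DET. That is 6 enclosing brackets.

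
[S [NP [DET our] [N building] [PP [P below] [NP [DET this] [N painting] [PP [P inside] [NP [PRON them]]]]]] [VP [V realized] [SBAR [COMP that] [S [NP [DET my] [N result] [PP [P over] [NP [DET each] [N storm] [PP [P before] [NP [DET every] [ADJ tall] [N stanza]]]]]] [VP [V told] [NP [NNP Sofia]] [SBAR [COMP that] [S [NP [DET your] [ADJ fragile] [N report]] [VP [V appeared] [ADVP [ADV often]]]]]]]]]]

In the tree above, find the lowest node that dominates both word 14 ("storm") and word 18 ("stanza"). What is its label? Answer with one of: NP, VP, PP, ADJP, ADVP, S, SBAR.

NP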